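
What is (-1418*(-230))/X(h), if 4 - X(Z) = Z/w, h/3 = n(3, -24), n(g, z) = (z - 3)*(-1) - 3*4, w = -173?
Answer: 56422220/737 ≈ 76557.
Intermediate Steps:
n(g, z) = -9 - z (n(g, z) = (-3 + z)*(-1) - 12 = (3 - z) - 12 = -9 - z)
h = 45 (h = 3*(-9 - 1*(-24)) = 3*(-9 + 24) = 3*15 = 45)
X(Z) = 4 + Z/173 (X(Z) = 4 - Z/(-173) = 4 - Z*(-1)/173 = 4 - (-1)*Z/173 = 4 + Z/173)
(-1418*(-230))/X(h) = (-1418*(-230))/(4 + (1/173)*45) = 326140/(4 + 45/173) = 326140/(737/173) = 326140*(173/737) = 56422220/737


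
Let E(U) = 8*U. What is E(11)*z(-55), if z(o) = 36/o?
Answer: -288/5 ≈ -57.600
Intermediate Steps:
E(11)*z(-55) = (8*11)*(36/(-55)) = 88*(36*(-1/55)) = 88*(-36/55) = -288/5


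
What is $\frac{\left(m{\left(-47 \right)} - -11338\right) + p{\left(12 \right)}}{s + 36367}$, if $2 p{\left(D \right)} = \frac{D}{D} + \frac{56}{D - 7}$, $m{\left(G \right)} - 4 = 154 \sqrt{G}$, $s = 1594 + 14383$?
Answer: $\frac{12609}{58160} + \frac{77 i \sqrt{47}}{26172} \approx 0.2168 + 0.02017 i$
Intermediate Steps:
$s = 15977$
$m{\left(G \right)} = 4 + 154 \sqrt{G}$
$p{\left(D \right)} = \frac{1}{2} + \frac{28}{-7 + D}$ ($p{\left(D \right)} = \frac{\frac{D}{D} + \frac{56}{D - 7}}{2} = \frac{1 + \frac{56}{-7 + D}}{2} = \frac{1}{2} + \frac{28}{-7 + D}$)
$\frac{\left(m{\left(-47 \right)} - -11338\right) + p{\left(12 \right)}}{s + 36367} = \frac{\left(\left(4 + 154 \sqrt{-47}\right) - -11338\right) + \frac{49 + 12}{2 \left(-7 + 12\right)}}{15977 + 36367} = \frac{\left(\left(4 + 154 i \sqrt{47}\right) + 11338\right) + \frac{1}{2} \cdot \frac{1}{5} \cdot 61}{52344} = \left(\left(\left(4 + 154 i \sqrt{47}\right) + 11338\right) + \frac{1}{2} \cdot \frac{1}{5} \cdot 61\right) \frac{1}{52344} = \left(\left(11342 + 154 i \sqrt{47}\right) + \frac{61}{10}\right) \frac{1}{52344} = \left(\frac{113481}{10} + 154 i \sqrt{47}\right) \frac{1}{52344} = \frac{12609}{58160} + \frac{77 i \sqrt{47}}{26172}$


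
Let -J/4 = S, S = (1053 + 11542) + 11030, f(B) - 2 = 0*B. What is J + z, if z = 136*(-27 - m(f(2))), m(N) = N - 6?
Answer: -97628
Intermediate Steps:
f(B) = 2 (f(B) = 2 + 0*B = 2 + 0 = 2)
m(N) = -6 + N
S = 23625 (S = 12595 + 11030 = 23625)
J = -94500 (J = -4*23625 = -94500)
z = -3128 (z = 136*(-27 - (-6 + 2)) = 136*(-27 - 1*(-4)) = 136*(-27 + 4) = 136*(-23) = -3128)
J + z = -94500 - 3128 = -97628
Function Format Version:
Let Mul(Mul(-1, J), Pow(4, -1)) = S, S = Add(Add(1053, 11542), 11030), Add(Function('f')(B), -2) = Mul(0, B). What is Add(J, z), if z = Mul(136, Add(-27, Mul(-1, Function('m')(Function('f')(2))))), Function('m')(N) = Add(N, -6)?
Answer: -97628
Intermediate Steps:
Function('f')(B) = 2 (Function('f')(B) = Add(2, Mul(0, B)) = Add(2, 0) = 2)
Function('m')(N) = Add(-6, N)
S = 23625 (S = Add(12595, 11030) = 23625)
J = -94500 (J = Mul(-4, 23625) = -94500)
z = -3128 (z = Mul(136, Add(-27, Mul(-1, Add(-6, 2)))) = Mul(136, Add(-27, Mul(-1, -4))) = Mul(136, Add(-27, 4)) = Mul(136, -23) = -3128)
Add(J, z) = Add(-94500, -3128) = -97628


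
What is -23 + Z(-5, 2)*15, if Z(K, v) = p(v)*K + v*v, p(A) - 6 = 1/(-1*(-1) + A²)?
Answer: -428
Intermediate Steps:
p(A) = 6 + 1/(1 + A²) (p(A) = 6 + 1/(-1*(-1) + A²) = 6 + 1/(1 + A²))
Z(K, v) = v² + K*(7 + 6*v²)/(1 + v²) (Z(K, v) = ((7 + 6*v²)/(1 + v²))*K + v*v = K*(7 + 6*v²)/(1 + v²) + v² = v² + K*(7 + 6*v²)/(1 + v²))
-23 + Z(-5, 2)*15 = -23 + ((-5*(7 + 6*2²) + 2²*(1 + 2²))/(1 + 2²))*15 = -23 + ((-5*(7 + 6*4) + 4*(1 + 4))/(1 + 4))*15 = -23 + ((-5*(7 + 24) + 4*5)/5)*15 = -23 + ((-5*31 + 20)/5)*15 = -23 + ((-155 + 20)/5)*15 = -23 + ((⅕)*(-135))*15 = -23 - 27*15 = -23 - 405 = -428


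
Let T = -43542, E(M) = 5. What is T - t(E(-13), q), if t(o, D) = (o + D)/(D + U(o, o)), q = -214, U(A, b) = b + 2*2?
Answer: -8926319/205 ≈ -43543.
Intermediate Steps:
U(A, b) = 4 + b (U(A, b) = b + 4 = 4 + b)
t(o, D) = (D + o)/(4 + D + o) (t(o, D) = (o + D)/(D + (4 + o)) = (D + o)/(4 + D + o))
T - t(E(-13), q) = -43542 - (-214 + 5)/(4 - 214 + 5) = -43542 - (-209)/(-205) = -43542 - (-1)*(-209)/205 = -43542 - 1*209/205 = -43542 - 209/205 = -8926319/205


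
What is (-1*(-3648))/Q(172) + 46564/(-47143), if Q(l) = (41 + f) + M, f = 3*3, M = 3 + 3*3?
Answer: 84545348/1461433 ≈ 57.851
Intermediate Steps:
M = 12 (M = 3 + 9 = 12)
f = 9
Q(l) = 62 (Q(l) = (41 + 9) + 12 = 50 + 12 = 62)
(-1*(-3648))/Q(172) + 46564/(-47143) = -1*(-3648)/62 + 46564/(-47143) = 3648*(1/62) + 46564*(-1/47143) = 1824/31 - 46564/47143 = 84545348/1461433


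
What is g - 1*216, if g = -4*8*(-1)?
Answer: -184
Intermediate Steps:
g = 32 (g = -32*(-1) = 32)
g - 1*216 = 32 - 1*216 = 32 - 216 = -184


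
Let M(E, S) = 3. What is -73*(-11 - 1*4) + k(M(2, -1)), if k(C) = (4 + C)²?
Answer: 1144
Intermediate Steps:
-73*(-11 - 1*4) + k(M(2, -1)) = -73*(-11 - 1*4) + (4 + 3)² = -73*(-11 - 4) + 7² = -73*(-15) + 49 = -1*(-1095) + 49 = 1095 + 49 = 1144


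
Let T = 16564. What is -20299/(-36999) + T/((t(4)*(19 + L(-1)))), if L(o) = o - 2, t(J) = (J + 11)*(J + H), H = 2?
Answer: 17835611/1479960 ≈ 12.051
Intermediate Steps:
t(J) = (2 + J)*(11 + J) (t(J) = (J + 11)*(J + 2) = (11 + J)*(2 + J) = (2 + J)*(11 + J))
L(o) = -2 + o
-20299/(-36999) + T/((t(4)*(19 + L(-1)))) = -20299/(-36999) + 16564/(((22 + 4² + 13*4)*(19 + (-2 - 1)))) = -20299*(-1/36999) + 16564/(((22 + 16 + 52)*(19 - 3))) = 20299/36999 + 16564/((90*16)) = 20299/36999 + 16564/1440 = 20299/36999 + 16564*(1/1440) = 20299/36999 + 4141/360 = 17835611/1479960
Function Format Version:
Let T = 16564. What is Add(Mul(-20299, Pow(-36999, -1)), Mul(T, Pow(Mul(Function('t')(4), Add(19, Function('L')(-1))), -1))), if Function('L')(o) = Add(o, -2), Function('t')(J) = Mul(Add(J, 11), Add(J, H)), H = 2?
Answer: Rational(17835611, 1479960) ≈ 12.051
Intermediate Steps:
Function('t')(J) = Mul(Add(2, J), Add(11, J)) (Function('t')(J) = Mul(Add(J, 11), Add(J, 2)) = Mul(Add(11, J), Add(2, J)) = Mul(Add(2, J), Add(11, J)))
Function('L')(o) = Add(-2, o)
Add(Mul(-20299, Pow(-36999, -1)), Mul(T, Pow(Mul(Function('t')(4), Add(19, Function('L')(-1))), -1))) = Add(Mul(-20299, Pow(-36999, -1)), Mul(16564, Pow(Mul(Add(22, Pow(4, 2), Mul(13, 4)), Add(19, Add(-2, -1))), -1))) = Add(Mul(-20299, Rational(-1, 36999)), Mul(16564, Pow(Mul(Add(22, 16, 52), Add(19, -3)), -1))) = Add(Rational(20299, 36999), Mul(16564, Pow(Mul(90, 16), -1))) = Add(Rational(20299, 36999), Mul(16564, Pow(1440, -1))) = Add(Rational(20299, 36999), Mul(16564, Rational(1, 1440))) = Add(Rational(20299, 36999), Rational(4141, 360)) = Rational(17835611, 1479960)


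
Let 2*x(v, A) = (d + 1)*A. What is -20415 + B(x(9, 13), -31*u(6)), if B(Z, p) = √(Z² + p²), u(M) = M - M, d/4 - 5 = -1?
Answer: -40609/2 ≈ -20305.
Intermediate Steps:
d = 16 (d = 20 + 4*(-1) = 20 - 4 = 16)
u(M) = 0
x(v, A) = 17*A/2 (x(v, A) = ((16 + 1)*A)/2 = (17*A)/2 = 17*A/2)
-20415 + B(x(9, 13), -31*u(6)) = -20415 + √(((17/2)*13)² + (-31*0)²) = -20415 + √((221/2)² + 0²) = -20415 + √(48841/4 + 0) = -20415 + √(48841/4) = -20415 + 221/2 = -40609/2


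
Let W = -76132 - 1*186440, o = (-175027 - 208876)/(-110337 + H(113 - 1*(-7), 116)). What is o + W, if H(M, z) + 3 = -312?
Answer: -29053733041/110652 ≈ -2.6257e+5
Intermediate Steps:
H(M, z) = -315 (H(M, z) = -3 - 312 = -315)
o = 383903/110652 (o = (-175027 - 208876)/(-110337 - 315) = -383903/(-110652) = -383903*(-1/110652) = 383903/110652 ≈ 3.4695)
W = -262572 (W = -76132 - 186440 = -262572)
o + W = 383903/110652 - 262572 = -29053733041/110652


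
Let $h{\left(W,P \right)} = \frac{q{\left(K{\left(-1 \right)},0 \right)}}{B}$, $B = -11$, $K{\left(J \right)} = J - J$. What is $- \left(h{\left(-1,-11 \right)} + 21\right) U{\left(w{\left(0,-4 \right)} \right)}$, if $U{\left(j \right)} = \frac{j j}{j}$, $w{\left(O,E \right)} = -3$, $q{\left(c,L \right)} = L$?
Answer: $63$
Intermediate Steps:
$K{\left(J \right)} = 0$
$U{\left(j \right)} = j$ ($U{\left(j \right)} = \frac{j^{2}}{j} = j$)
$h{\left(W,P \right)} = 0$ ($h{\left(W,P \right)} = \frac{0}{-11} = 0 \left(- \frac{1}{11}\right) = 0$)
$- \left(h{\left(-1,-11 \right)} + 21\right) U{\left(w{\left(0,-4 \right)} \right)} = - \left(0 + 21\right) \left(-3\right) = - 21 \left(-3\right) = \left(-1\right) \left(-63\right) = 63$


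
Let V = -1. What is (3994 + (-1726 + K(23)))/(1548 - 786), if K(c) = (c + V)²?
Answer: 1376/381 ≈ 3.6115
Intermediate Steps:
K(c) = (-1 + c)² (K(c) = (c - 1)² = (-1 + c)²)
(3994 + (-1726 + K(23)))/(1548 - 786) = (3994 + (-1726 + (-1 + 23)²))/(1548 - 786) = (3994 + (-1726 + 22²))/762 = (3994 + (-1726 + 484))*(1/762) = (3994 - 1242)*(1/762) = 2752*(1/762) = 1376/381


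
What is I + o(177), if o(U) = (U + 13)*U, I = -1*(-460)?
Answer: 34090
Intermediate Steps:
I = 460
o(U) = U*(13 + U) (o(U) = (13 + U)*U = U*(13 + U))
I + o(177) = 460 + 177*(13 + 177) = 460 + 177*190 = 460 + 33630 = 34090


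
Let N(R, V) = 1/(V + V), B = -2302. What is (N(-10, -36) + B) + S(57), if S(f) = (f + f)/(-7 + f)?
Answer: -4139521/1800 ≈ -2299.7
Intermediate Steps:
N(R, V) = 1/(2*V)
S(f) = 2*f/(-7 + f) (S(f) = (2*f)/(-7 + f) = 2*f/(-7 + f))
(N(-10, -36) + B) + S(57) = ((½)/(-36) - 2302) + 2*57/(-7 + 57) = ((½)*(-1/36) - 2302) + 2*57/50 = (-1/72 - 2302) + 2*57*(1/50) = -165745/72 + 57/25 = -4139521/1800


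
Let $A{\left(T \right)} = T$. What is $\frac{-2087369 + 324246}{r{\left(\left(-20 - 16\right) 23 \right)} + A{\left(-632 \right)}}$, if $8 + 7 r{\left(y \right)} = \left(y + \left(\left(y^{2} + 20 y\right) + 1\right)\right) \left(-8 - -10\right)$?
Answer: $- \frac{12341861}{1331962} \approx -9.2659$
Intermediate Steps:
$r{\left(y \right)} = - \frac{6}{7} + 6 y + \frac{2 y^{2}}{7}$ ($r{\left(y \right)} = - \frac{8}{7} + \frac{\left(y + \left(\left(y^{2} + 20 y\right) + 1\right)\right) \left(-8 - -10\right)}{7} = - \frac{8}{7} + \frac{\left(y + \left(1 + y^{2} + 20 y\right)\right) \left(-8 + 10\right)}{7} = - \frac{8}{7} + \frac{\left(1 + y^{2} + 21 y\right) 2}{7} = - \frac{8}{7} + \frac{2 + 2 y^{2} + 42 y}{7} = - \frac{8}{7} + \left(\frac{2}{7} + 6 y + \frac{2 y^{2}}{7}\right) = - \frac{6}{7} + 6 y + \frac{2 y^{2}}{7}$)
$\frac{-2087369 + 324246}{r{\left(\left(-20 - 16\right) 23 \right)} + A{\left(-632 \right)}} = \frac{-2087369 + 324246}{\left(- \frac{6}{7} + 6 \left(-20 - 16\right) 23 + \frac{2 \left(\left(-20 - 16\right) 23\right)^{2}}{7}\right) - 632} = - \frac{1763123}{\left(- \frac{6}{7} + 6 \left(\left(-36\right) 23\right) + \frac{2 \left(\left(-36\right) 23\right)^{2}}{7}\right) - 632} = - \frac{1763123}{\left(- \frac{6}{7} + 6 \left(-828\right) + \frac{2 \left(-828\right)^{2}}{7}\right) - 632} = - \frac{1763123}{\left(- \frac{6}{7} - 4968 + \frac{2}{7} \cdot 685584\right) - 632} = - \frac{1763123}{\left(- \frac{6}{7} - 4968 + \frac{1371168}{7}\right) - 632} = - \frac{1763123}{\frac{1336386}{7} - 632} = - \frac{1763123}{\frac{1331962}{7}} = \left(-1763123\right) \frac{7}{1331962} = - \frac{12341861}{1331962}$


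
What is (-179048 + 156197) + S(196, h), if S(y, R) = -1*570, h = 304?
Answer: -23421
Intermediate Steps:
S(y, R) = -570
(-179048 + 156197) + S(196, h) = (-179048 + 156197) - 570 = -22851 - 570 = -23421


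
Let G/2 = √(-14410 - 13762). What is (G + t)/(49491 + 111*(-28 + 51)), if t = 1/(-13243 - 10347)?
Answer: -1/1227717960 + I*√7043/13011 ≈ -8.1452e-10 + 0.0064501*I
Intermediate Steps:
t = -1/23590 (t = 1/(-23590) = -1/23590 ≈ -4.2391e-5)
G = 4*I*√7043 (G = 2*√(-14410 - 13762) = 2*√(-28172) = 2*(2*I*√7043) = 4*I*√7043 ≈ 335.69*I)
(G + t)/(49491 + 111*(-28 + 51)) = (4*I*√7043 - 1/23590)/(49491 + 111*(-28 + 51)) = (-1/23590 + 4*I*√7043)/(49491 + 111*23) = (-1/23590 + 4*I*√7043)/(49491 + 2553) = (-1/23590 + 4*I*√7043)/52044 = (-1/23590 + 4*I*√7043)*(1/52044) = -1/1227717960 + I*√7043/13011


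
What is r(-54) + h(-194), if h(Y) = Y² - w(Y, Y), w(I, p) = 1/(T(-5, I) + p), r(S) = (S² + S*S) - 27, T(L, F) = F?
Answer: 16855109/388 ≈ 43441.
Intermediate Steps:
r(S) = -27 + 2*S² (r(S) = (S² + S²) - 27 = 2*S² - 27 = -27 + 2*S²)
w(I, p) = 1/(I + p)
h(Y) = Y² - 1/(2*Y) (h(Y) = Y² - 1/(Y + Y) = Y² - 1/(2*Y))
r(-54) + h(-194) = (-27 + 2*(-54)²) + (-½ + (-194)³)/(-194) = (-27 + 2*2916) - (-½ - 7301384)/194 = (-27 + 5832) - 1/194*(-14602769/2) = 5805 + 14602769/388 = 16855109/388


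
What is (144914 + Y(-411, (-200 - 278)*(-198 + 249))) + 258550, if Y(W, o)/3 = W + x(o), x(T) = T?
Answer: 329097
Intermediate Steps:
Y(W, o) = 3*W + 3*o (Y(W, o) = 3*(W + o) = 3*W + 3*o)
(144914 + Y(-411, (-200 - 278)*(-198 + 249))) + 258550 = (144914 + (3*(-411) + 3*((-200 - 278)*(-198 + 249)))) + 258550 = (144914 + (-1233 + 3*(-478*51))) + 258550 = (144914 + (-1233 + 3*(-24378))) + 258550 = (144914 + (-1233 - 73134)) + 258550 = (144914 - 74367) + 258550 = 70547 + 258550 = 329097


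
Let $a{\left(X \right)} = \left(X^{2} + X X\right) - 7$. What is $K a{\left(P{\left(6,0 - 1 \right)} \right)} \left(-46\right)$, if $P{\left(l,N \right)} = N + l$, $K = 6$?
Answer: $-11868$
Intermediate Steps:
$a{\left(X \right)} = -7 + 2 X^{2}$ ($a{\left(X \right)} = \left(X^{2} + X^{2}\right) - 7 = 2 X^{2} - 7 = -7 + 2 X^{2}$)
$K a{\left(P{\left(6,0 - 1 \right)} \right)} \left(-46\right) = 6 \left(-7 + 2 \left(\left(0 - 1\right) + 6\right)^{2}\right) \left(-46\right) = 6 \left(-7 + 2 \left(-1 + 6\right)^{2}\right) \left(-46\right) = 6 \left(-7 + 2 \cdot 5^{2}\right) \left(-46\right) = 6 \left(-7 + 2 \cdot 25\right) \left(-46\right) = 6 \left(-7 + 50\right) \left(-46\right) = 6 \cdot 43 \left(-46\right) = 258 \left(-46\right) = -11868$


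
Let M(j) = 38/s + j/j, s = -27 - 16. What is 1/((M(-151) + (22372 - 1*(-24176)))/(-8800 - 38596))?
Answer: -2038028/2001569 ≈ -1.0182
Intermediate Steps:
s = -43
M(j) = 5/43 (M(j) = 38/(-43) + j/j = 38*(-1/43) + 1 = -38/43 + 1 = 5/43)
1/((M(-151) + (22372 - 1*(-24176)))/(-8800 - 38596)) = 1/((5/43 + (22372 - 1*(-24176)))/(-8800 - 38596)) = 1/((5/43 + (22372 + 24176))/(-47396)) = 1/((5/43 + 46548)*(-1/47396)) = 1/((2001569/43)*(-1/47396)) = 1/(-2001569/2038028) = -2038028/2001569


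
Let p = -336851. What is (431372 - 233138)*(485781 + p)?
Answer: 29522989620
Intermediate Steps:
(431372 - 233138)*(485781 + p) = (431372 - 233138)*(485781 - 336851) = 198234*148930 = 29522989620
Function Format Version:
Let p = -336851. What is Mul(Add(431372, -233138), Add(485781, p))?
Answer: 29522989620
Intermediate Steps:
Mul(Add(431372, -233138), Add(485781, p)) = Mul(Add(431372, -233138), Add(485781, -336851)) = Mul(198234, 148930) = 29522989620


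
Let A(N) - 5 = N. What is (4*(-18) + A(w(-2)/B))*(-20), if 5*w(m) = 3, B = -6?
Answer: 1342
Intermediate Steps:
w(m) = ⅗ (w(m) = (⅕)*3 = ⅗)
A(N) = 5 + N
(4*(-18) + A(w(-2)/B))*(-20) = (4*(-18) + (5 + (⅗)/(-6)))*(-20) = (-72 + (5 + (⅗)*(-⅙)))*(-20) = (-72 + (5 - ⅒))*(-20) = (-72 + 49/10)*(-20) = -671/10*(-20) = 1342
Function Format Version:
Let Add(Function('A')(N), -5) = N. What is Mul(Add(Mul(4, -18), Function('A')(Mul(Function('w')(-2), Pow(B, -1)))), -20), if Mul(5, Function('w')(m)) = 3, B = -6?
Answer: 1342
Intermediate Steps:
Function('w')(m) = Rational(3, 5) (Function('w')(m) = Mul(Rational(1, 5), 3) = Rational(3, 5))
Function('A')(N) = Add(5, N)
Mul(Add(Mul(4, -18), Function('A')(Mul(Function('w')(-2), Pow(B, -1)))), -20) = Mul(Add(Mul(4, -18), Add(5, Mul(Rational(3, 5), Pow(-6, -1)))), -20) = Mul(Add(-72, Add(5, Mul(Rational(3, 5), Rational(-1, 6)))), -20) = Mul(Add(-72, Add(5, Rational(-1, 10))), -20) = Mul(Add(-72, Rational(49, 10)), -20) = Mul(Rational(-671, 10), -20) = 1342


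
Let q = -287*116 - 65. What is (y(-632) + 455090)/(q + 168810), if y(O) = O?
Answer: 151486/45151 ≈ 3.3551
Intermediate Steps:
q = -33357 (q = -33292 - 65 = -33357)
(y(-632) + 455090)/(q + 168810) = (-632 + 455090)/(-33357 + 168810) = 454458/135453 = 454458*(1/135453) = 151486/45151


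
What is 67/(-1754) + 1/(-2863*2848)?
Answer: -273153981/7150903648 ≈ -0.038199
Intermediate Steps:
67/(-1754) + 1/(-2863*2848) = 67*(-1/1754) - 1/2863*1/2848 = -67/1754 - 1/8153824 = -273153981/7150903648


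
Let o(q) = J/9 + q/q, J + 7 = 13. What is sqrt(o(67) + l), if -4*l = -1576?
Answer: sqrt(3561)/3 ≈ 19.891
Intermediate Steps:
J = 6 (J = -7 + 13 = 6)
l = 394 (l = -1/4*(-1576) = 394)
o(q) = 5/3 (o(q) = 6/9 + q/q = 6*(1/9) + 1 = 2/3 + 1 = 5/3)
sqrt(o(67) + l) = sqrt(5/3 + 394) = sqrt(1187/3) = sqrt(3561)/3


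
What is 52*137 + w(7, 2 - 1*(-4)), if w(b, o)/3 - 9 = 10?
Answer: 7181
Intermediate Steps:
w(b, o) = 57 (w(b, o) = 27 + 3*10 = 27 + 30 = 57)
52*137 + w(7, 2 - 1*(-4)) = 52*137 + 57 = 7124 + 57 = 7181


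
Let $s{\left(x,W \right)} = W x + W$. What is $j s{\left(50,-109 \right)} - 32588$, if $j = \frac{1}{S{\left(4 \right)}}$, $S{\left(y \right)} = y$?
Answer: $- \frac{135911}{4} \approx -33978.0$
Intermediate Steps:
$s{\left(x,W \right)} = W + W x$
$j = \frac{1}{4} \approx 0.25$
$j s{\left(50,-109 \right)} - 32588 = \frac{\left(-109\right) \left(1 + 50\right)}{4} - 32588 = \frac{\left(-109\right) 51}{4} - 32588 = \frac{1}{4} \left(-5559\right) - 32588 = - \frac{5559}{4} - 32588 = - \frac{135911}{4}$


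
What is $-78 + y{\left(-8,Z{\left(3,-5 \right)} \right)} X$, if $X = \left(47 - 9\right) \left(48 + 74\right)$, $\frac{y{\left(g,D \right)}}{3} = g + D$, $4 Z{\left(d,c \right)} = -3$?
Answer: $-121773$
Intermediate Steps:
$Z{\left(d,c \right)} = - \frac{3}{4}$ ($Z{\left(d,c \right)} = \frac{1}{4} \left(-3\right) = - \frac{3}{4}$)
$y{\left(g,D \right)} = 3 D + 3 g$ ($y{\left(g,D \right)} = 3 \left(g + D\right) = 3 \left(D + g\right) = 3 D + 3 g$)
$X = 4636$ ($X = 38 \cdot 122 = 4636$)
$-78 + y{\left(-8,Z{\left(3,-5 \right)} \right)} X = -78 + \left(3 \left(- \frac{3}{4}\right) + 3 \left(-8\right)\right) 4636 = -78 + \left(- \frac{9}{4} - 24\right) 4636 = -78 - 121695 = -121773$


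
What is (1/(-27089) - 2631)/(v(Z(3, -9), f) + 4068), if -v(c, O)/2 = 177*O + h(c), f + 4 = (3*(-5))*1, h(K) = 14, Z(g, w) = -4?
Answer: -35635580/145820087 ≈ -0.24438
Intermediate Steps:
f = -19 (f = -4 + (3*(-5))*1 = -4 - 15*1 = -4 - 15 = -19)
v(c, O) = -28 - 354*O (v(c, O) = -2*(177*O + 14) = -2*(14 + 177*O) = -28 - 354*O)
(1/(-27089) - 2631)/(v(Z(3, -9), f) + 4068) = (1/(-27089) - 2631)/((-28 - 354*(-19)) + 4068) = (-1/27089 - 2631)/((-28 + 6726) + 4068) = -71271160/(27089*(6698 + 4068)) = -71271160/27089/10766 = -71271160/27089*1/10766 = -35635580/145820087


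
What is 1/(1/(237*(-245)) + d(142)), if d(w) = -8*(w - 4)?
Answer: -58065/64103761 ≈ -0.00090580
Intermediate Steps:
d(w) = 32 - 8*w (d(w) = -8*(-4 + w) = 32 - 8*w)
1/(1/(237*(-245)) + d(142)) = 1/(1/(237*(-245)) + (32 - 8*142)) = 1/(1/(-58065) + (32 - 1136)) = 1/(-1/58065 - 1104) = 1/(-64103761/58065) = -58065/64103761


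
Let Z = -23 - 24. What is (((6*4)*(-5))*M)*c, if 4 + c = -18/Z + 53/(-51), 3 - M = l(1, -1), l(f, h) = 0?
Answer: 1339320/799 ≈ 1676.2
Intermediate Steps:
M = 3 (M = 3 - 1*0 = 3 + 0 = 3)
Z = -47
c = -11161/2397 (c = -4 + (-18/(-47) + 53/(-51)) = -4 + (-18*(-1/47) + 53*(-1/51)) = -4 + (18/47 - 53/51) = -4 - 1573/2397 = -11161/2397 ≈ -4.6562)
(((6*4)*(-5))*M)*c = (((6*4)*(-5))*3)*(-11161/2397) = ((24*(-5))*3)*(-11161/2397) = -120*3*(-11161/2397) = -360*(-11161/2397) = 1339320/799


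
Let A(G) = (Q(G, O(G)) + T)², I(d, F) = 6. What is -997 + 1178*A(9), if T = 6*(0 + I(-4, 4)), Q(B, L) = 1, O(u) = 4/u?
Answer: 1611685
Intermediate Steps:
T = 36 (T = 6*(0 + 6) = 6*6 = 36)
A(G) = 1369 (A(G) = (1 + 36)² = 37² = 1369)
-997 + 1178*A(9) = -997 + 1178*1369 = -997 + 1612682 = 1611685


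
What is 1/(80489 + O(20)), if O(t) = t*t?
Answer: 1/80889 ≈ 1.2363e-5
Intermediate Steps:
O(t) = t²
1/(80489 + O(20)) = 1/(80489 + 20²) = 1/(80489 + 400) = 1/80889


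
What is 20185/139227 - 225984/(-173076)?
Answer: 264822829/182551911 ≈ 1.4507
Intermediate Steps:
20185/139227 - 225984/(-173076) = 20185*(1/139227) - 225984*(-1/173076) = 1835/12657 + 18832/14423 = 264822829/182551911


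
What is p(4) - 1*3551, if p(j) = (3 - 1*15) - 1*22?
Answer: -3585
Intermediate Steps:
p(j) = -34 (p(j) = (3 - 15) - 22 = -12 - 22 = -34)
p(4) - 1*3551 = -34 - 1*3551 = -34 - 3551 = -3585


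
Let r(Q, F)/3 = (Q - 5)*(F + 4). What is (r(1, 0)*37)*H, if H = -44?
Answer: 78144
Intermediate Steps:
r(Q, F) = 3*(-5 + Q)*(4 + F) (r(Q, F) = 3*((Q - 5)*(F + 4)) = 3*((-5 + Q)*(4 + F)) = 3*(-5 + Q)*(4 + F))
(r(1, 0)*37)*H = ((-60 - 15*0 + 12*1 + 3*0*1)*37)*(-44) = ((-60 + 0 + 12 + 0)*37)*(-44) = -48*37*(-44) = -1776*(-44) = 78144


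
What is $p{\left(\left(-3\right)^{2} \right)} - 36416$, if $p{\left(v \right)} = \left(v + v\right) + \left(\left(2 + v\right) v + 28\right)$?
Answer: $-36271$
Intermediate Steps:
$p{\left(v \right)} = 28 + 2 v + v \left(2 + v\right)$ ($p{\left(v \right)} = 2 v + \left(v \left(2 + v\right) + 28\right) = 2 v + \left(28 + v \left(2 + v\right)\right) = 28 + 2 v + v \left(2 + v\right)$)
$p{\left(\left(-3\right)^{2} \right)} - 36416 = \left(28 + \left(\left(-3\right)^{2}\right)^{2} + 4 \left(-3\right)^{2}\right) - 36416 = \left(28 + 9^{2} + 4 \cdot 9\right) - 36416 = \left(28 + 81 + 36\right) - 36416 = 145 - 36416 = -36271$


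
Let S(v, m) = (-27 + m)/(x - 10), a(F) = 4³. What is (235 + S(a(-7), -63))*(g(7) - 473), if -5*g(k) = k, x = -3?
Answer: -1491988/13 ≈ -1.1477e+5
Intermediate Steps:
g(k) = -k/5
a(F) = 64
S(v, m) = 27/13 - m/13 (S(v, m) = (-27 + m)/(-3 - 10) = (-27 + m)/(-13) = (-27 + m)*(-1/13) = 27/13 - m/13)
(235 + S(a(-7), -63))*(g(7) - 473) = (235 + (27/13 - 1/13*(-63)))*(-⅕*7 - 473) = (235 + (27/13 + 63/13))*(-7/5 - 473) = (235 + 90/13)*(-2372/5) = (3145/13)*(-2372/5) = -1491988/13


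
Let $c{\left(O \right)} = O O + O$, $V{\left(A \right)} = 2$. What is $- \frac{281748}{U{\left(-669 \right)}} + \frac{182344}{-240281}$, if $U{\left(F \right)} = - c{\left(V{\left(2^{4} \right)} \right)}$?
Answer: $\frac{490562298}{10447} \approx 46957.0$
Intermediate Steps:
$c{\left(O \right)} = O + O^{2}$ ($c{\left(O \right)} = O^{2} + O = O + O^{2}$)
$U{\left(F \right)} = -6$ ($U{\left(F \right)} = - 2 \left(1 + 2\right) = - 2 \cdot 3 = \left(-1\right) 6 = -6$)
$- \frac{281748}{U{\left(-669 \right)}} + \frac{182344}{-240281} = - \frac{281748}{-6} + \frac{182344}{-240281} = \left(-281748\right) \left(- \frac{1}{6}\right) + 182344 \left(- \frac{1}{240281}\right) = 46958 - \frac{7928}{10447} = \frac{490562298}{10447}$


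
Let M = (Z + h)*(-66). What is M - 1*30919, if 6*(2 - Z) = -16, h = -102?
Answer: -24495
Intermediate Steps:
Z = 14/3 (Z = 2 - ⅙*(-16) = 2 + 8/3 = 14/3 ≈ 4.6667)
M = 6424 (M = (14/3 - 102)*(-66) = -292/3*(-66) = 6424)
M - 1*30919 = 6424 - 1*30919 = 6424 - 30919 = -24495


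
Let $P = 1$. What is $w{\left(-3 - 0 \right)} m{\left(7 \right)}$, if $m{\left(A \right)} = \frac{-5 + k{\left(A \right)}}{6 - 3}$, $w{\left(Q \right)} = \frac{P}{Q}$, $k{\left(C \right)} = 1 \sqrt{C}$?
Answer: $\frac{5}{9} - \frac{\sqrt{7}}{9} \approx 0.26158$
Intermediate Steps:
$k{\left(C \right)} = \sqrt{C}$
$w{\left(Q \right)} = \frac{1}{Q}$ ($w{\left(Q \right)} = 1 \frac{1}{Q} = \frac{1}{Q}$)
$m{\left(A \right)} = - \frac{5}{3} + \frac{\sqrt{A}}{3}$ ($m{\left(A \right)} = \frac{-5 + \sqrt{A}}{6 - 3} = \frac{-5 + \sqrt{A}}{3} = \left(-5 + \sqrt{A}\right) \frac{1}{3} = - \frac{5}{3} + \frac{\sqrt{A}}{3}$)
$w{\left(-3 - 0 \right)} m{\left(7 \right)} = \frac{- \frac{5}{3} + \frac{\sqrt{7}}{3}}{-3 - 0} = \frac{- \frac{5}{3} + \frac{\sqrt{7}}{3}}{-3 + 0} = \frac{- \frac{5}{3} + \frac{\sqrt{7}}{3}}{-3} = - \frac{- \frac{5}{3} + \frac{\sqrt{7}}{3}}{3} = \frac{5}{9} - \frac{\sqrt{7}}{9}$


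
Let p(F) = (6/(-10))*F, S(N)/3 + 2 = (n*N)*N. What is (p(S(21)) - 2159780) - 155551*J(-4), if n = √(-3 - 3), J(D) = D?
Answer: -7687862/5 - 3969*I*√6/5 ≈ -1.5376e+6 - 1944.4*I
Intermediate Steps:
n = I*√6 (n = √(-6) = I*√6 ≈ 2.4495*I)
S(N) = -6 + 3*I*√6*N² (S(N) = -6 + 3*(((I*√6)*N)*N) = -6 + 3*((I*N*√6)*N) = -6 + 3*(I*√6*N²) = -6 + 3*I*√6*N²)
p(F) = -3*F/5 (p(F) = (-⅒*6)*F = -3*F/5)
(p(S(21)) - 2159780) - 155551*J(-4) = (-3*(-6 + 3*I*√6*21²)/5 - 2159780) - 155551*(-4) = (-3*(-6 + 3*I*√6*441)/5 - 2159780) + 622204 = (-3*(-6 + 1323*I*√6)/5 - 2159780) + 622204 = ((18/5 - 3969*I*√6/5) - 2159780) + 622204 = (-10798882/5 - 3969*I*√6/5) + 622204 = -7687862/5 - 3969*I*√6/5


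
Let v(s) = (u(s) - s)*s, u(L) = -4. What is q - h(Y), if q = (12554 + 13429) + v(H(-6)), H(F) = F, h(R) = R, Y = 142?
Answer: 25829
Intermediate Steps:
v(s) = s*(-4 - s) (v(s) = (-4 - s)*s = s*(-4 - s))
q = 25971 (q = (12554 + 13429) - 1*(-6)*(4 - 6) = 25983 - 1*(-6)*(-2) = 25983 - 12 = 25971)
q - h(Y) = 25971 - 1*142 = 25971 - 142 = 25829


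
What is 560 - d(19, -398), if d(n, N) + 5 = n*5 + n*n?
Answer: 109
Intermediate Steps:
d(n, N) = -5 + n² + 5*n (d(n, N) = -5 + (n*5 + n*n) = -5 + (5*n + n²) = -5 + (n² + 5*n) = -5 + n² + 5*n)
560 - d(19, -398) = 560 - (-5 + 19² + 5*19) = 560 - (-5 + 361 + 95) = 560 - 1*451 = 560 - 451 = 109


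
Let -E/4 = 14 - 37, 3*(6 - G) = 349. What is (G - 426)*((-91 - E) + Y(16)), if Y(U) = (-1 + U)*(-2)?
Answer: 114239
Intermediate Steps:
G = -331/3 (G = 6 - 1/3*349 = 6 - 349/3 = -331/3 ≈ -110.33)
E = 92 (E = -4*(14 - 37) = -4*(-23) = 92)
Y(U) = 2 - 2*U
(G - 426)*((-91 - E) + Y(16)) = (-331/3 - 426)*((-91 - 1*92) + (2 - 2*16)) = -1609*((-91 - 92) + (2 - 32))/3 = -1609*(-183 - 30)/3 = -1609/3*(-213) = 114239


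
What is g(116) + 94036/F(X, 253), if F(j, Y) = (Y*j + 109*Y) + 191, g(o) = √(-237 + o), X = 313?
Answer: 94036/106957 + 11*I ≈ 0.87919 + 11.0*I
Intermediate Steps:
F(j, Y) = 191 + 109*Y + Y*j (F(j, Y) = (109*Y + Y*j) + 191 = 191 + 109*Y + Y*j)
g(116) + 94036/F(X, 253) = √(-237 + 116) + 94036/(191 + 109*253 + 253*313) = √(-121) + 94036/(191 + 27577 + 79189) = 11*I + 94036/106957 = 94036/106957 + 11*I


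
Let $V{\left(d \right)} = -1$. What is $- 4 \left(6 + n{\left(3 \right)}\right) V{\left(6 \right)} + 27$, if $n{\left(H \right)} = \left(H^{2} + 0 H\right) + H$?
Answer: $99$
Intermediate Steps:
$n{\left(H \right)} = H + H^{2}$ ($n{\left(H \right)} = \left(H^{2} + 0\right) + H = H^{2} + H = H + H^{2}$)
$- 4 \left(6 + n{\left(3 \right)}\right) V{\left(6 \right)} + 27 = - 4 \left(6 + 3 \left(1 + 3\right)\right) \left(-1\right) + 27 = - 4 \left(6 + 3 \cdot 4\right) \left(-1\right) + 27 = - 4 \left(6 + 12\right) \left(-1\right) + 27 = \left(-4\right) 18 \left(-1\right) + 27 = \left(-72\right) \left(-1\right) + 27 = 72 + 27 = 99$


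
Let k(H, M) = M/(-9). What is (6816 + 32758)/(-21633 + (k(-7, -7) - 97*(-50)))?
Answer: -178083/75520 ≈ -2.3581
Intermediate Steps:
k(H, M) = -M/9 (k(H, M) = M*(-⅑) = -M/9)
(6816 + 32758)/(-21633 + (k(-7, -7) - 97*(-50))) = (6816 + 32758)/(-21633 + (-⅑*(-7) - 97*(-50))) = 39574/(-21633 + (7/9 + 4850)) = 39574/(-21633 + 43657/9) = 39574/(-151040/9) = 39574*(-9/151040) = -178083/75520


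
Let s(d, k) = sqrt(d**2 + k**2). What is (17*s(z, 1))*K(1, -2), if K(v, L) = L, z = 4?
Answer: -34*sqrt(17) ≈ -140.19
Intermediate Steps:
(17*s(z, 1))*K(1, -2) = (17*sqrt(4**2 + 1**2))*(-2) = (17*sqrt(16 + 1))*(-2) = (17*sqrt(17))*(-2) = -34*sqrt(17)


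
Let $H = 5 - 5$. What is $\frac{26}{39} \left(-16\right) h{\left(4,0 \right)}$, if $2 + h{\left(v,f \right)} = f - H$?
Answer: $\frac{64}{3} \approx 21.333$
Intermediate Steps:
$H = 0$ ($H = 5 - 5 = 0$)
$h{\left(v,f \right)} = -2 + f$ ($h{\left(v,f \right)} = -2 + \left(f - 0\right) = -2 + \left(f + 0\right) = -2 + f$)
$\frac{26}{39} \left(-16\right) h{\left(4,0 \right)} = \frac{26}{39} \left(-16\right) \left(-2 + 0\right) = 26 \cdot \frac{1}{39} \left(-16\right) \left(-2\right) = \frac{2}{3} \left(-16\right) \left(-2\right) = \left(- \frac{32}{3}\right) \left(-2\right) = \frac{64}{3}$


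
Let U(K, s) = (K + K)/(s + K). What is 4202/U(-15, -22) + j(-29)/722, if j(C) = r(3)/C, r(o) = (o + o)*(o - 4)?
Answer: 813828698/157035 ≈ 5182.5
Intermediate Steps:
r(o) = 2*o*(-4 + o) (r(o) = (2*o)*(-4 + o) = 2*o*(-4 + o))
U(K, s) = 2*K/(K + s) (U(K, s) = (2*K)/(K + s) = 2*K/(K + s))
j(C) = -6/C (j(C) = (2*3*(-4 + 3))/C = (2*3*(-1))/C = -6/C)
4202/U(-15, -22) + j(-29)/722 = 4202/((2*(-15)/(-15 - 22))) - 6/(-29)/722 = 4202/((2*(-15)/(-37))) - 6*(-1/29)*(1/722) = 4202/((2*(-15)*(-1/37))) + (6/29)*(1/722) = 4202/(30/37) + 3/10469 = 4202*(37/30) + 3/10469 = 77737/15 + 3/10469 = 813828698/157035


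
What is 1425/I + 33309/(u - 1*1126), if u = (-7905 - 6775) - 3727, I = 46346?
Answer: -505301463/301758806 ≈ -1.6745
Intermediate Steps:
u = -18407 (u = -14680 - 3727 = -18407)
1425/I + 33309/(u - 1*1126) = 1425/46346 + 33309/(-18407 - 1*1126) = 1425*(1/46346) + 33309/(-18407 - 1126) = 1425/46346 + 33309/(-19533) = 1425/46346 + 33309*(-1/19533) = 1425/46346 - 11103/6511 = -505301463/301758806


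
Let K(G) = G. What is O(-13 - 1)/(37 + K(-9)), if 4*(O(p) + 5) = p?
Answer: -17/56 ≈ -0.30357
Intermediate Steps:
O(p) = -5 + p/4
O(-13 - 1)/(37 + K(-9)) = (-5 + (-13 - 1)/4)/(37 - 9) = (-5 + (¼)*(-14))/28 = (-5 - 7/2)/28 = (1/28)*(-17/2) = -17/56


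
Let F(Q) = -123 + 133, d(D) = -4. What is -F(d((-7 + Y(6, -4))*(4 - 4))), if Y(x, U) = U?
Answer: -10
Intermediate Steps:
F(Q) = 10
-F(d((-7 + Y(6, -4))*(4 - 4))) = -1*10 = -10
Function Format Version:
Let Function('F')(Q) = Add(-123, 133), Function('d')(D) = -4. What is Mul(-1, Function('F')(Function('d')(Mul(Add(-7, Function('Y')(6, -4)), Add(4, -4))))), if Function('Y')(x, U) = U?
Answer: -10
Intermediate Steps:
Function('F')(Q) = 10
Mul(-1, Function('F')(Function('d')(Mul(Add(-7, Function('Y')(6, -4)), Add(4, -4))))) = Mul(-1, 10) = -10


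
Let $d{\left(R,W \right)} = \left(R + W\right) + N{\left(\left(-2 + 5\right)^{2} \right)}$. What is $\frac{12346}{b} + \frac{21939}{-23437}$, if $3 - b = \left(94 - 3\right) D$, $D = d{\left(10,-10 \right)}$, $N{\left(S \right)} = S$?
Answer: $- \frac{153627713}{9562296} \approx -16.066$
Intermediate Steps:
$d{\left(R,W \right)} = 9 + R + W$ ($d{\left(R,W \right)} = \left(R + W\right) + \left(-2 + 5\right)^{2} = \left(R + W\right) + 3^{2} = \left(R + W\right) + 9 = 9 + R + W$)
$D = 9$ ($D = 9 + 10 - 10 = 9$)
$b = -816$ ($b = 3 - \left(94 - 3\right) 9 = 3 - 91 \cdot 9 = 3 - 819 = -816$)
$\frac{12346}{b} + \frac{21939}{-23437} = \frac{12346}{-816} + \frac{21939}{-23437} = 12346 \left(- \frac{1}{816}\right) + 21939 \left(- \frac{1}{23437}\right) = - \frac{6173}{408} - \frac{21939}{23437} = - \frac{153627713}{9562296}$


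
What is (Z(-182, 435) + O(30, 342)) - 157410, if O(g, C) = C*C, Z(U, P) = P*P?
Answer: 148779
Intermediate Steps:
Z(U, P) = P²
O(g, C) = C²
(Z(-182, 435) + O(30, 342)) - 157410 = (435² + 342²) - 157410 = (189225 + 116964) - 157410 = 306189 - 157410 = 148779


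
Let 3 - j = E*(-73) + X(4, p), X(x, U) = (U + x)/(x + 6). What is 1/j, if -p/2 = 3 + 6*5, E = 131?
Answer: 5/47861 ≈ 0.00010447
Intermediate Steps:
p = -66 (p = -2*(3 + 6*5) = -2*(3 + 30) = -2*33 = -66)
X(x, U) = (U + x)/(6 + x)
j = 47861/5 (j = 3 - (131*(-73) + (-66 + 4)/(6 + 4)) = 3 - (-9563 - 62/10) = 3 - (-9563 + (1/10)*(-62)) = 3 - (-9563 - 31/5) = 3 - 1*(-47846/5) = 3 + 47846/5 = 47861/5 ≈ 9572.2)
1/j = 1/(47861/5) = 5/47861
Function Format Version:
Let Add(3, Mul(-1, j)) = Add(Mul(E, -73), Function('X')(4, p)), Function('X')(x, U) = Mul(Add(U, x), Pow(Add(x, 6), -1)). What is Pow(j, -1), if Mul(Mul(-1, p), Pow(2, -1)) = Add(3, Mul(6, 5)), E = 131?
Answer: Rational(5, 47861) ≈ 0.00010447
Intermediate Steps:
p = -66 (p = Mul(-2, Add(3, Mul(6, 5))) = Mul(-2, Add(3, 30)) = Mul(-2, 33) = -66)
Function('X')(x, U) = Mul(Pow(Add(6, x), -1), Add(U, x)) (Function('X')(x, U) = Mul(Add(U, x), Pow(Add(6, x), -1)) = Mul(Pow(Add(6, x), -1), Add(U, x)))
j = Rational(47861, 5) (j = Add(3, Mul(-1, Add(Mul(131, -73), Mul(Pow(Add(6, 4), -1), Add(-66, 4))))) = Add(3, Mul(-1, Add(-9563, Mul(Pow(10, -1), -62)))) = Add(3, Mul(-1, Add(-9563, Mul(Rational(1, 10), -62)))) = Add(3, Mul(-1, Add(-9563, Rational(-31, 5)))) = Add(3, Mul(-1, Rational(-47846, 5))) = Add(3, Rational(47846, 5)) = Rational(47861, 5) ≈ 9572.2)
Pow(j, -1) = Pow(Rational(47861, 5), -1) = Rational(5, 47861)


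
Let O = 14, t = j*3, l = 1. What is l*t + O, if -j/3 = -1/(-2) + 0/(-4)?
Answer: 19/2 ≈ 9.5000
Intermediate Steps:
j = -3/2 (j = -3*(-1/(-2) + 0/(-4)) = -3*(-1*(-½) + 0*(-¼)) = -3*(½ + 0) = -3*½ = -3/2 ≈ -1.5000)
t = -9/2 (t = -3/2*3 = -9/2 ≈ -4.5000)
l*t + O = 1*(-9/2) + 14 = -9/2 + 14 = 19/2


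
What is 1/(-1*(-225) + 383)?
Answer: 1/608 ≈ 0.0016447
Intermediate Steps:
1/(-1*(-225) + 383) = 1/(225 + 383) = 1/608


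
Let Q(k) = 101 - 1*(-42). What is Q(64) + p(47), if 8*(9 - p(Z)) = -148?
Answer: 341/2 ≈ 170.50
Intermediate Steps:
Q(k) = 143 (Q(k) = 101 + 42 = 143)
p(Z) = 55/2 (p(Z) = 9 - ⅛*(-148) = 9 + 37/2 = 55/2)
Q(64) + p(47) = 143 + 55/2 = 341/2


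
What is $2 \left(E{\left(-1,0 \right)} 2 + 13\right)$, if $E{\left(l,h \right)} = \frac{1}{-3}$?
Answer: $\frac{74}{3} \approx 24.667$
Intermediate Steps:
$E{\left(l,h \right)} = - \frac{1}{3}$
$2 \left(E{\left(-1,0 \right)} 2 + 13\right) = 2 \left(\left(- \frac{1}{3}\right) 2 + 13\right) = 2 \left(- \frac{2}{3} + 13\right) = 2 \cdot \frac{37}{3} = \frac{74}{3}$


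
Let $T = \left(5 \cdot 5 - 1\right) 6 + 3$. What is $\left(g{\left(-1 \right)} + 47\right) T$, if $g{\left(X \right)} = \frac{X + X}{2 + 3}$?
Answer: $\frac{34251}{5} \approx 6850.2$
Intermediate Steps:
$T = 147$ ($T = \left(25 - 1\right) 6 + 3 = 24 \cdot 6 + 3 = 144 + 3 = 147$)
$g{\left(X \right)} = \frac{2 X}{5}$
$\left(g{\left(-1 \right)} + 47\right) T = \left(\frac{2}{5} \left(-1\right) + 47\right) 147 = \left(- \frac{2}{5} + 47\right) 147 = \frac{233}{5} \cdot 147 = \frac{34251}{5}$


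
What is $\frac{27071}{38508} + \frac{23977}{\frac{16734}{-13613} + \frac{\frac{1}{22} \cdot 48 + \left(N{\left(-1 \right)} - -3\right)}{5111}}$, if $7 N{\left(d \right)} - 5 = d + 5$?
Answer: $- \frac{137397275000750677}{7037161814272} \approx -19525.0$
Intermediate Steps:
$N{\left(d \right)} = \frac{10}{7} + \frac{d}{7}$ ($N{\left(d \right)} = \frac{5}{7} + \frac{d + 5}{7} = \frac{5}{7} + \frac{5 + d}{7} = \frac{5}{7} + \left(\frac{5}{7} + \frac{d}{7}\right) = \frac{10}{7} + \frac{d}{7}$)
$\frac{27071}{38508} + \frac{23977}{\frac{16734}{-13613} + \frac{\frac{1}{22} \cdot 48 + \left(N{\left(-1 \right)} - -3\right)}{5111}} = \frac{27071}{38508} + \frac{23977}{\frac{16734}{-13613} + \frac{\frac{1}{22} \cdot 48 + \left(\left(\frac{10}{7} + \frac{1}{7} \left(-1\right)\right) - -3\right)}{5111}} = 27071 \cdot \frac{1}{38508} + \frac{23977}{16734 \left(- \frac{1}{13613}\right) + \left(\frac{1}{22} \cdot 48 + \left(\left(\frac{10}{7} - \frac{1}{7}\right) + 3\right)\right) \frac{1}{5111}} = \frac{27071}{38508} + \frac{23977}{- \frac{16734}{13613} + \left(\frac{24}{11} + \left(\frac{9}{7} + 3\right)\right) \frac{1}{5111}} = \frac{27071}{38508} + \frac{23977}{- \frac{16734}{13613} + \left(\frac{24}{11} + \frac{30}{7}\right) \frac{1}{5111}} = \frac{27071}{38508} + \frac{23977}{- \frac{16734}{13613} + \frac{498}{77} \cdot \frac{1}{5111}} = \frac{27071}{38508} + \frac{23977}{- \frac{16734}{13613} + \frac{498}{393547}} = \frac{27071}{38508} + \frac{23977}{- \frac{6578836224}{5357355311}} = \frac{27071}{38508} + 23977 \left(- \frac{5357355311}{6578836224}\right) = \frac{27071}{38508} - \frac{128453308291847}{6578836224} = - \frac{137397275000750677}{7037161814272}$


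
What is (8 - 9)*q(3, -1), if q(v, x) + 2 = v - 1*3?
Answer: 2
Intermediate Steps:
q(v, x) = -5 + v (q(v, x) = -2 + (v - 1*3) = -2 + (v - 3) = -2 + (-3 + v) = -5 + v)
(8 - 9)*q(3, -1) = (8 - 9)*(-5 + 3) = -1*(-2) = 2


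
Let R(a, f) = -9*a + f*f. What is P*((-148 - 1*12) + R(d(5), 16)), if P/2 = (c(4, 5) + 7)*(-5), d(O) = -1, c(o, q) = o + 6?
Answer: -17850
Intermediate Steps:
c(o, q) = 6 + o
R(a, f) = f² - 9*a (R(a, f) = -9*a + f² = f² - 9*a)
P = -170 (P = 2*(((6 + 4) + 7)*(-5)) = 2*((10 + 7)*(-5)) = 2*(17*(-5)) = 2*(-85) = -170)
P*((-148 - 1*12) + R(d(5), 16)) = -170*((-148 - 1*12) + (16² - 9*(-1))) = -170*((-148 - 12) + (256 + 9)) = -170*(-160 + 265) = -170*105 = -17850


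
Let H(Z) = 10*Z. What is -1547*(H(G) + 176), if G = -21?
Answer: 52598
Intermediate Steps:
-1547*(H(G) + 176) = -1547*(10*(-21) + 176) = -1547*(-210 + 176) = -1547*(-34) = 52598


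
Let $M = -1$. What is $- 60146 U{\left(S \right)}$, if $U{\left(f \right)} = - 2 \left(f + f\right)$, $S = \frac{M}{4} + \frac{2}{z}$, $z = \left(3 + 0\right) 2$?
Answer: $\frac{60146}{3} \approx 20049.0$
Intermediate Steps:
$z = 6$ ($z = 3 \cdot 2 = 6$)
$S = \frac{1}{12}$ ($S = - \frac{1}{4} + \frac{2}{6} = \left(-1\right) \frac{1}{4} + 2 \cdot \frac{1}{6} = - \frac{1}{4} + \frac{1}{3} = \frac{1}{12} \approx 0.083333$)
$U{\left(f \right)} = - 4 f$ ($U{\left(f \right)} = - 2 \cdot 2 f = - 4 f$)
$- 60146 U{\left(S \right)} = - 60146 \left(\left(-4\right) \frac{1}{12}\right) = \left(-60146\right) \left(- \frac{1}{3}\right) = \frac{60146}{3}$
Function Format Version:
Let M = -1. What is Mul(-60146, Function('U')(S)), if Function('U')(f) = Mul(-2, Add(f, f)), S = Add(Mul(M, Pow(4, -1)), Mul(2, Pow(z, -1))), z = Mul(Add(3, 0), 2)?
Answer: Rational(60146, 3) ≈ 20049.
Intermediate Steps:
z = 6 (z = Mul(3, 2) = 6)
S = Rational(1, 12) (S = Add(Mul(-1, Pow(4, -1)), Mul(2, Pow(6, -1))) = Add(Mul(-1, Rational(1, 4)), Mul(2, Rational(1, 6))) = Add(Rational(-1, 4), Rational(1, 3)) = Rational(1, 12) ≈ 0.083333)
Function('U')(f) = Mul(-4, f) (Function('U')(f) = Mul(-2, Mul(2, f)) = Mul(-4, f))
Mul(-60146, Function('U')(S)) = Mul(-60146, Mul(-4, Rational(1, 12))) = Mul(-60146, Rational(-1, 3)) = Rational(60146, 3)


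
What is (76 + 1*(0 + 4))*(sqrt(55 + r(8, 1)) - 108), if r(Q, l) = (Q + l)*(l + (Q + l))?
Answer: -8640 + 80*sqrt(145) ≈ -7676.7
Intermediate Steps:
r(Q, l) = (Q + l)*(Q + 2*l)
(76 + 1*(0 + 4))*(sqrt(55 + r(8, 1)) - 108) = (76 + 1*(0 + 4))*(sqrt(55 + (8**2 + 2*1**2 + 3*8*1)) - 108) = (76 + 1*4)*(sqrt(55 + (64 + 2*1 + 24)) - 108) = (76 + 4)*(sqrt(55 + (64 + 2 + 24)) - 108) = 80*(sqrt(55 + 90) - 108) = 80*(sqrt(145) - 108) = 80*(-108 + sqrt(145)) = -8640 + 80*sqrt(145)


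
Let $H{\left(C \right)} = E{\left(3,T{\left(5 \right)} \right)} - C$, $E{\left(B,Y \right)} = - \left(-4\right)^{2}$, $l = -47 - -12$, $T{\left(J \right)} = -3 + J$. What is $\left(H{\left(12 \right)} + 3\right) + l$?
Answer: $-60$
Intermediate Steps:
$l = -35$ ($l = -47 + 12 = -35$)
$E{\left(B,Y \right)} = -16$ ($E{\left(B,Y \right)} = \left(-1\right) 16 = -16$)
$H{\left(C \right)} = -16 - C$
$\left(H{\left(12 \right)} + 3\right) + l = \left(\left(-16 - 12\right) + 3\right) - 35 = \left(-28 + 3\right) - 35 = -25 - 35 = -60$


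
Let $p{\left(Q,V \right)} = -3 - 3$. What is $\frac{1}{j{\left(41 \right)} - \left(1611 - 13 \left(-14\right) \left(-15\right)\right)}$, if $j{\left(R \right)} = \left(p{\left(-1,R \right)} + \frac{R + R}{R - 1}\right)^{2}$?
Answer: $\frac{400}{453841} \approx 0.00088137$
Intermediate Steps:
$p{\left(Q,V \right)} = -6$ ($p{\left(Q,V \right)} = -3 - 3 = -6$)
$j{\left(R \right)} = \left(-6 + \frac{2 R}{-1 + R}\right)^{2}$ ($j{\left(R \right)} = \left(-6 + \frac{R + R}{R - 1}\right)^{2} = \left(-6 + \frac{2 R}{-1 + R}\right)^{2}$)
$\frac{1}{j{\left(41 \right)} - \left(1611 - 13 \left(-14\right) \left(-15\right)\right)} = \frac{1}{\frac{4 \left(3 - 82\right)^{2}}{\left(-1 + 41\right)^{2}} - \left(1611 - 13 \left(-14\right) \left(-15\right)\right)} = \frac{1}{\frac{4 \left(3 - 82\right)^{2}}{1600} - -1119} = \frac{1}{4 \cdot \frac{1}{1600} \left(-79\right)^{2} + \left(2730 - 1611\right)} = \frac{1}{4 \cdot \frac{1}{1600} \cdot 6241 + 1119} = \frac{1}{\frac{6241}{400} + 1119} = \frac{1}{\frac{453841}{400}} = \frac{400}{453841}$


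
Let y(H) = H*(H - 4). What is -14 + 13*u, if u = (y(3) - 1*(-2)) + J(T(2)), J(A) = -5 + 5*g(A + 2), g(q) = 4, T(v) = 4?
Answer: 168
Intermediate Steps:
y(H) = H*(-4 + H)
J(A) = 15 (J(A) = -5 + 5*4 = -5 + 20 = 15)
u = 14 (u = (3*(-4 + 3) - 1*(-2)) + 15 = (3*(-1) + 2) + 15 = (-3 + 2) + 15 = -1 + 15 = 14)
-14 + 13*u = -14 + 13*14 = -14 + 182 = 168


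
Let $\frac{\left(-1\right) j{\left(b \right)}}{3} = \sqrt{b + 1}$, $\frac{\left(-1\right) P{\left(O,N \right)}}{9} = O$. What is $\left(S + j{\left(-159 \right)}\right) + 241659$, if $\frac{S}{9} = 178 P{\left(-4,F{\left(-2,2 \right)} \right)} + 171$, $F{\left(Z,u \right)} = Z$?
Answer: $300870 - 3 i \sqrt{158} \approx 3.0087 \cdot 10^{5} - 37.709 i$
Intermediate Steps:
$P{\left(O,N \right)} = - 9 O$
$j{\left(b \right)} = - 3 \sqrt{1 + b}$ ($j{\left(b \right)} = - 3 \sqrt{b + 1} = - 3 \sqrt{1 + b}$)
$S = 59211$ ($S = 9 \left(178 \left(\left(-9\right) \left(-4\right)\right) + 171\right) = 9 \left(178 \cdot 36 + 171\right) = 9 \left(6408 + 171\right) = 9 \cdot 6579 = 59211$)
$\left(S + j{\left(-159 \right)}\right) + 241659 = \left(59211 - 3 \sqrt{1 - 159}\right) + 241659 = \left(59211 - 3 \sqrt{-158}\right) + 241659 = \left(59211 - 3 i \sqrt{158}\right) + 241659 = 300870 - 3 i \sqrt{158}$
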